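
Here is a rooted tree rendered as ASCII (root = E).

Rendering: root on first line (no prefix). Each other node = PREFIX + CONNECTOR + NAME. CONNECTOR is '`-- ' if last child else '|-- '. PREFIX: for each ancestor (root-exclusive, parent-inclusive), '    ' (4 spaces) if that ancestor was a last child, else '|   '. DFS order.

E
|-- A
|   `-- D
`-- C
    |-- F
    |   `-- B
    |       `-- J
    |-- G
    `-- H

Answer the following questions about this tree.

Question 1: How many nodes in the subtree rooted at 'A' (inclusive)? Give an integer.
Subtree rooted at A contains: A, D
Count = 2

Answer: 2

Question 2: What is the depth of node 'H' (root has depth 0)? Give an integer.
Path from root to H: E -> C -> H
Depth = number of edges = 2

Answer: 2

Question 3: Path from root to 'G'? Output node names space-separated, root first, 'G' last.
Answer: E C G

Derivation:
Walk down from root: E -> C -> G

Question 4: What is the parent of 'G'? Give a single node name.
Scan adjacency: G appears as child of C

Answer: C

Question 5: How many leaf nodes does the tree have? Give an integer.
Answer: 4

Derivation:
Leaves (nodes with no children): D, G, H, J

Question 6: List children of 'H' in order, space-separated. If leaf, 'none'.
Node H's children (from adjacency): (leaf)

Answer: none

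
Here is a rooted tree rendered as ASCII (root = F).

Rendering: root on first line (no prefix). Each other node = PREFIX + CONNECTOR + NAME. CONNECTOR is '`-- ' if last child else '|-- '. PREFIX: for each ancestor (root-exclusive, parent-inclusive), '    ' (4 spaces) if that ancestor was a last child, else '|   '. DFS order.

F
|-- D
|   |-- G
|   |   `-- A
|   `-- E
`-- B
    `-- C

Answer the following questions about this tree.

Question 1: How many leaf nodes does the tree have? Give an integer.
Leaves (nodes with no children): A, C, E

Answer: 3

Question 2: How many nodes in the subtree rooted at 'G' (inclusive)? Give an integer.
Answer: 2

Derivation:
Subtree rooted at G contains: A, G
Count = 2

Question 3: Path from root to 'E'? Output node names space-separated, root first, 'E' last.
Answer: F D E

Derivation:
Walk down from root: F -> D -> E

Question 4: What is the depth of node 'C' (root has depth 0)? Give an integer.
Path from root to C: F -> B -> C
Depth = number of edges = 2

Answer: 2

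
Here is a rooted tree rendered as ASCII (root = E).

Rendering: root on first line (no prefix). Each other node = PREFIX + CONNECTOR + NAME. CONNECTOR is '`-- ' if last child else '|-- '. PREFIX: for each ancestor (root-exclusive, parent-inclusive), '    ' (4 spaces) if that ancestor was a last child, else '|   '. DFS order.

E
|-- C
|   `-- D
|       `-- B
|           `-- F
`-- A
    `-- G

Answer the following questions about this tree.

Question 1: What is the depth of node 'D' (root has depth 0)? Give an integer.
Path from root to D: E -> C -> D
Depth = number of edges = 2

Answer: 2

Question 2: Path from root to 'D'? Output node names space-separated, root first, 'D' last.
Walk down from root: E -> C -> D

Answer: E C D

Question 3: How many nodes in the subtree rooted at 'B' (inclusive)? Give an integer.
Answer: 2

Derivation:
Subtree rooted at B contains: B, F
Count = 2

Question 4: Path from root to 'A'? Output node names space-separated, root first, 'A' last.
Walk down from root: E -> A

Answer: E A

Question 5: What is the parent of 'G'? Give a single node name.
Scan adjacency: G appears as child of A

Answer: A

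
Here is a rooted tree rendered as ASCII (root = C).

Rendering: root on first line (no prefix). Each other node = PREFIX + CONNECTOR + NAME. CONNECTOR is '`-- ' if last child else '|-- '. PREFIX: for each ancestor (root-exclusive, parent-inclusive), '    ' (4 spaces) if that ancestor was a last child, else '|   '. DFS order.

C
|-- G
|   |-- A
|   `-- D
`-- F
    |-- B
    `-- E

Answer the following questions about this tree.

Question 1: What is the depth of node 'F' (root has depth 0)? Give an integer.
Path from root to F: C -> F
Depth = number of edges = 1

Answer: 1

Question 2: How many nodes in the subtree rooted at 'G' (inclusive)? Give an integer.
Answer: 3

Derivation:
Subtree rooted at G contains: A, D, G
Count = 3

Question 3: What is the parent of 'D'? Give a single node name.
Scan adjacency: D appears as child of G

Answer: G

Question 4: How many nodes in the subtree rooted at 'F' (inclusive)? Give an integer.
Subtree rooted at F contains: B, E, F
Count = 3

Answer: 3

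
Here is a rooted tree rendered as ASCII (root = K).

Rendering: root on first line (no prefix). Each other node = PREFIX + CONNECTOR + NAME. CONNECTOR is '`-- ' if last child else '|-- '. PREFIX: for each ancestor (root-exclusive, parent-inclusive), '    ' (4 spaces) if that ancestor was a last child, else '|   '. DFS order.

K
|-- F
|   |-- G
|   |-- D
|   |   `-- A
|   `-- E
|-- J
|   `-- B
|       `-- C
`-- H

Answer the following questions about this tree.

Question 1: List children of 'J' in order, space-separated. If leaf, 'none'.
Answer: B

Derivation:
Node J's children (from adjacency): B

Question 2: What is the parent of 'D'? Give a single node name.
Answer: F

Derivation:
Scan adjacency: D appears as child of F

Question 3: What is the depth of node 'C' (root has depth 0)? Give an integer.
Path from root to C: K -> J -> B -> C
Depth = number of edges = 3

Answer: 3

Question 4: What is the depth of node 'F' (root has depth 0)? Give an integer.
Answer: 1

Derivation:
Path from root to F: K -> F
Depth = number of edges = 1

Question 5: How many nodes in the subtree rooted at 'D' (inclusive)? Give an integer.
Answer: 2

Derivation:
Subtree rooted at D contains: A, D
Count = 2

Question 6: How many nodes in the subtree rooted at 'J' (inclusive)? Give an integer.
Answer: 3

Derivation:
Subtree rooted at J contains: B, C, J
Count = 3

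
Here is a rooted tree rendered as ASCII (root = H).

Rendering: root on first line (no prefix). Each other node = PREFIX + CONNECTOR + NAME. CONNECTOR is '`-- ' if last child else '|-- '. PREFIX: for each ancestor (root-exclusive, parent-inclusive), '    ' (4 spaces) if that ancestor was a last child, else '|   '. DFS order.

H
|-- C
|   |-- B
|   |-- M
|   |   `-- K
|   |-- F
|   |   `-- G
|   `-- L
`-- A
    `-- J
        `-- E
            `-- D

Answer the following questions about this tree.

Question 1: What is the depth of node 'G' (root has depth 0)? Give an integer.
Answer: 3

Derivation:
Path from root to G: H -> C -> F -> G
Depth = number of edges = 3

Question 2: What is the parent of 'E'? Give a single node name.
Answer: J

Derivation:
Scan adjacency: E appears as child of J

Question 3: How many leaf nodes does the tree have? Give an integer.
Leaves (nodes with no children): B, D, G, K, L

Answer: 5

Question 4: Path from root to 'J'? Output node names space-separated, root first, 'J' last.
Walk down from root: H -> A -> J

Answer: H A J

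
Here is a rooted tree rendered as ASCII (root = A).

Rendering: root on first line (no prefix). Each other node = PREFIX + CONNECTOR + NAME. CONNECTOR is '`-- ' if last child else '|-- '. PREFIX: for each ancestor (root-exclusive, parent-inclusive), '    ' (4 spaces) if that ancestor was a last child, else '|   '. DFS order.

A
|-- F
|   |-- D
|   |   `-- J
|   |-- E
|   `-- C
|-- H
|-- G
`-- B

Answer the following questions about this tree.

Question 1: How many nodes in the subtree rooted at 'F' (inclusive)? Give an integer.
Subtree rooted at F contains: C, D, E, F, J
Count = 5

Answer: 5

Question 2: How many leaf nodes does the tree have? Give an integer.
Leaves (nodes with no children): B, C, E, G, H, J

Answer: 6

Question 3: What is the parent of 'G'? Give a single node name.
Answer: A

Derivation:
Scan adjacency: G appears as child of A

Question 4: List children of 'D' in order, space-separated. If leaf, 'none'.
Answer: J

Derivation:
Node D's children (from adjacency): J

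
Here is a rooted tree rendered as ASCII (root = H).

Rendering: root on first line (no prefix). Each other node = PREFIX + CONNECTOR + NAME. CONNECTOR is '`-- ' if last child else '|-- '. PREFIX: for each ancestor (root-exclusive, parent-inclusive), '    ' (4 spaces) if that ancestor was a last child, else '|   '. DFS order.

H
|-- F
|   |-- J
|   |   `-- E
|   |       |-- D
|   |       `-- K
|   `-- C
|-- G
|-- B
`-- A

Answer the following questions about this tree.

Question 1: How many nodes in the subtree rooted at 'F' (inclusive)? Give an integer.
Subtree rooted at F contains: C, D, E, F, J, K
Count = 6

Answer: 6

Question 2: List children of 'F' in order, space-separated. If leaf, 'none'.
Node F's children (from adjacency): J, C

Answer: J C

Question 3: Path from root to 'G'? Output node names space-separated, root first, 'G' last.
Walk down from root: H -> G

Answer: H G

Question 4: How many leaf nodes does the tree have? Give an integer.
Leaves (nodes with no children): A, B, C, D, G, K

Answer: 6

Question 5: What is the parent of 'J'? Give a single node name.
Answer: F

Derivation:
Scan adjacency: J appears as child of F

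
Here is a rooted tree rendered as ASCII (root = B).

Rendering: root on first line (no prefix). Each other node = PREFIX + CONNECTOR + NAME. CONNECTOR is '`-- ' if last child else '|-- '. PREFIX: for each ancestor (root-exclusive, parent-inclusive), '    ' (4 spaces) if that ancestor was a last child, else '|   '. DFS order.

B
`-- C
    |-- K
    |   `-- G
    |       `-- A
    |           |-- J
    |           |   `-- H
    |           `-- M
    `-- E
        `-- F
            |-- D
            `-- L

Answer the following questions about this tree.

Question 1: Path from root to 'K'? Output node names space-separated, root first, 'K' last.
Walk down from root: B -> C -> K

Answer: B C K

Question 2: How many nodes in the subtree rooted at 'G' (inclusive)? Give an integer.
Answer: 5

Derivation:
Subtree rooted at G contains: A, G, H, J, M
Count = 5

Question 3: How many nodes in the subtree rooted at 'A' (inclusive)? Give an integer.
Subtree rooted at A contains: A, H, J, M
Count = 4

Answer: 4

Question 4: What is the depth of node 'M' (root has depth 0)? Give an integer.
Path from root to M: B -> C -> K -> G -> A -> M
Depth = number of edges = 5

Answer: 5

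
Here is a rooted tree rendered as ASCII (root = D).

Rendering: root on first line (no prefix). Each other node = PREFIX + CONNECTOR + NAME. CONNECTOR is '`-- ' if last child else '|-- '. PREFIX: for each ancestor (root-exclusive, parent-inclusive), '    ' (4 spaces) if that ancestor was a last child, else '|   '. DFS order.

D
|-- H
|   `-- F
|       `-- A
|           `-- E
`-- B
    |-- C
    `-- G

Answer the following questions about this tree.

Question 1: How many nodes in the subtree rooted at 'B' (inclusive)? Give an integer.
Answer: 3

Derivation:
Subtree rooted at B contains: B, C, G
Count = 3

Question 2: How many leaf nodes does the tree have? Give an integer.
Leaves (nodes with no children): C, E, G

Answer: 3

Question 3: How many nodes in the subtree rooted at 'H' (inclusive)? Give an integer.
Subtree rooted at H contains: A, E, F, H
Count = 4

Answer: 4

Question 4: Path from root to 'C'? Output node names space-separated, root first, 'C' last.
Answer: D B C

Derivation:
Walk down from root: D -> B -> C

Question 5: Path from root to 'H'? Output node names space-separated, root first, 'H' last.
Walk down from root: D -> H

Answer: D H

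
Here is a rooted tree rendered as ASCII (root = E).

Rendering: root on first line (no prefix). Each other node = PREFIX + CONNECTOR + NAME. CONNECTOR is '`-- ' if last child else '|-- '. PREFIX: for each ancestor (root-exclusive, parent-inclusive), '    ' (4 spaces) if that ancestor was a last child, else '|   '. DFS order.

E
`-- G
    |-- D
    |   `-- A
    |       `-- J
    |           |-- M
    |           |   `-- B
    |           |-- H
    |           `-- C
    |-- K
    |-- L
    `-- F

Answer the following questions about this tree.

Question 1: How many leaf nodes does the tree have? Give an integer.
Answer: 6

Derivation:
Leaves (nodes with no children): B, C, F, H, K, L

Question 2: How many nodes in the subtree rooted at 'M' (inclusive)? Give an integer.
Answer: 2

Derivation:
Subtree rooted at M contains: B, M
Count = 2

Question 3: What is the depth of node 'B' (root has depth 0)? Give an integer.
Path from root to B: E -> G -> D -> A -> J -> M -> B
Depth = number of edges = 6

Answer: 6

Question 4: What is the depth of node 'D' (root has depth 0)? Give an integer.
Answer: 2

Derivation:
Path from root to D: E -> G -> D
Depth = number of edges = 2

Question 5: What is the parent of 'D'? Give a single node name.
Scan adjacency: D appears as child of G

Answer: G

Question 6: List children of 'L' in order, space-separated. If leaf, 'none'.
Answer: none

Derivation:
Node L's children (from adjacency): (leaf)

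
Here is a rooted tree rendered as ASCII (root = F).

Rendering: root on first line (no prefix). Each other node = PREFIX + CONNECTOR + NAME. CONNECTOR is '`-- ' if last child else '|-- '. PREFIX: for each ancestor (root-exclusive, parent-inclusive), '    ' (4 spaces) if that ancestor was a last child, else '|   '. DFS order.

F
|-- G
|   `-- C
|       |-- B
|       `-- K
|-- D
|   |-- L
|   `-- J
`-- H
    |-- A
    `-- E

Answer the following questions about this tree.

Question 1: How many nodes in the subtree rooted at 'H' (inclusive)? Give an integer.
Answer: 3

Derivation:
Subtree rooted at H contains: A, E, H
Count = 3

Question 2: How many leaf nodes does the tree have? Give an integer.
Answer: 6

Derivation:
Leaves (nodes with no children): A, B, E, J, K, L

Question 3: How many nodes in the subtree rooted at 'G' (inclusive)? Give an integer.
Answer: 4

Derivation:
Subtree rooted at G contains: B, C, G, K
Count = 4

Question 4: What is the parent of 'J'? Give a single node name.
Scan adjacency: J appears as child of D

Answer: D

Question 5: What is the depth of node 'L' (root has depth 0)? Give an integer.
Answer: 2

Derivation:
Path from root to L: F -> D -> L
Depth = number of edges = 2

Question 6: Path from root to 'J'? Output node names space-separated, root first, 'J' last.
Answer: F D J

Derivation:
Walk down from root: F -> D -> J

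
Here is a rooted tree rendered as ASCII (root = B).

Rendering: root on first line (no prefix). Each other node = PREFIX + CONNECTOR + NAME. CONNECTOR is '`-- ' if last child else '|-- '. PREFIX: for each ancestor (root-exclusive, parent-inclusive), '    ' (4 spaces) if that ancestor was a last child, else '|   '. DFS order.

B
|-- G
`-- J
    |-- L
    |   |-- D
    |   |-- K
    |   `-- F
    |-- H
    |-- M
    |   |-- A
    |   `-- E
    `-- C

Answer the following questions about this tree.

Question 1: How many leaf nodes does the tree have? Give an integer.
Answer: 8

Derivation:
Leaves (nodes with no children): A, C, D, E, F, G, H, K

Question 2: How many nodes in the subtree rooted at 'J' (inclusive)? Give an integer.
Answer: 10

Derivation:
Subtree rooted at J contains: A, C, D, E, F, H, J, K, L, M
Count = 10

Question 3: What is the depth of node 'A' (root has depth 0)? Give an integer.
Answer: 3

Derivation:
Path from root to A: B -> J -> M -> A
Depth = number of edges = 3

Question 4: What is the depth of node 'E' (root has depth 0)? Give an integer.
Answer: 3

Derivation:
Path from root to E: B -> J -> M -> E
Depth = number of edges = 3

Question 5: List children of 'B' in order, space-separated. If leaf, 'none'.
Answer: G J

Derivation:
Node B's children (from adjacency): G, J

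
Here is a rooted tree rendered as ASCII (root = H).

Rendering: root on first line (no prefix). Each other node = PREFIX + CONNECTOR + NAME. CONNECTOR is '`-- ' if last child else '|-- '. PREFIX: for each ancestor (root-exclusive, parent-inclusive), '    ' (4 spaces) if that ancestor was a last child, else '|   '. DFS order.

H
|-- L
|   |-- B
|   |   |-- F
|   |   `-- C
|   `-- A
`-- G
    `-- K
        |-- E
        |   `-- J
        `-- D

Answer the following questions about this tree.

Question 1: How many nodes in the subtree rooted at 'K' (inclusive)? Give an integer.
Subtree rooted at K contains: D, E, J, K
Count = 4

Answer: 4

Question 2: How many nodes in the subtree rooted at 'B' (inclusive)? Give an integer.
Subtree rooted at B contains: B, C, F
Count = 3

Answer: 3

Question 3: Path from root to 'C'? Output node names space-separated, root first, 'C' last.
Answer: H L B C

Derivation:
Walk down from root: H -> L -> B -> C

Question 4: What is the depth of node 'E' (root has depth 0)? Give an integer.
Answer: 3

Derivation:
Path from root to E: H -> G -> K -> E
Depth = number of edges = 3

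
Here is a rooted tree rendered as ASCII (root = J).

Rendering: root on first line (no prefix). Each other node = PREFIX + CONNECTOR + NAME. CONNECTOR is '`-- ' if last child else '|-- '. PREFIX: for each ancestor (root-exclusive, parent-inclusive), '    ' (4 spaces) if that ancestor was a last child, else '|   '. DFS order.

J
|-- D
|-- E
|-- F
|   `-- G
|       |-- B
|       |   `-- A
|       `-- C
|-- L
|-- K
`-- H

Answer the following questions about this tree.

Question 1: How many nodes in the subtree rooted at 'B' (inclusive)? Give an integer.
Answer: 2

Derivation:
Subtree rooted at B contains: A, B
Count = 2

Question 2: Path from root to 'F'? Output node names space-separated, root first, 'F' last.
Answer: J F

Derivation:
Walk down from root: J -> F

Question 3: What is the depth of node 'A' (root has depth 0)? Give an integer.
Answer: 4

Derivation:
Path from root to A: J -> F -> G -> B -> A
Depth = number of edges = 4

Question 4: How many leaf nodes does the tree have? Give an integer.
Leaves (nodes with no children): A, C, D, E, H, K, L

Answer: 7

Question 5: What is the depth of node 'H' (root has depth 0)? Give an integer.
Answer: 1

Derivation:
Path from root to H: J -> H
Depth = number of edges = 1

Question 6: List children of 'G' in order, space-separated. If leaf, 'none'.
Node G's children (from adjacency): B, C

Answer: B C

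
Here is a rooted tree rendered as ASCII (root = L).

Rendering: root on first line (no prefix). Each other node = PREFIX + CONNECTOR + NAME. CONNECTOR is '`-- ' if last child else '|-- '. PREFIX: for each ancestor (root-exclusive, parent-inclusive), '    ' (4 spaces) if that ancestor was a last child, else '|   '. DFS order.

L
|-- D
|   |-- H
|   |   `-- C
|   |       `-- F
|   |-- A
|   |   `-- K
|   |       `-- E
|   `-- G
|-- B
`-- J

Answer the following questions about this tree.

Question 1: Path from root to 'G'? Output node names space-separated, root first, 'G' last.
Answer: L D G

Derivation:
Walk down from root: L -> D -> G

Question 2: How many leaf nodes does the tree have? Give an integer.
Answer: 5

Derivation:
Leaves (nodes with no children): B, E, F, G, J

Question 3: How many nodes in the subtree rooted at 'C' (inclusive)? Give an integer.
Subtree rooted at C contains: C, F
Count = 2

Answer: 2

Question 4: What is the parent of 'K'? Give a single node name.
Answer: A

Derivation:
Scan adjacency: K appears as child of A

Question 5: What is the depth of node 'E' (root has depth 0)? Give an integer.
Answer: 4

Derivation:
Path from root to E: L -> D -> A -> K -> E
Depth = number of edges = 4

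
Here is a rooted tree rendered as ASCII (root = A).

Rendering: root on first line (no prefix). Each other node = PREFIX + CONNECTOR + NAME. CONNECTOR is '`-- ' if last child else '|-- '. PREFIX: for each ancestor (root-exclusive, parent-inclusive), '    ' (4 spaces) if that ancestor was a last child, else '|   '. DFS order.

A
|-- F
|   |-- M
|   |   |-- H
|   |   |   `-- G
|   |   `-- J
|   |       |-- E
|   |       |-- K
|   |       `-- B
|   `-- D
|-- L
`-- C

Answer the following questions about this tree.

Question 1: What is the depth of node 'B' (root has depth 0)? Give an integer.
Path from root to B: A -> F -> M -> J -> B
Depth = number of edges = 4

Answer: 4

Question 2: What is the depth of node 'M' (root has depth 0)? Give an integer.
Path from root to M: A -> F -> M
Depth = number of edges = 2

Answer: 2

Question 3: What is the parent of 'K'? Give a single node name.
Scan adjacency: K appears as child of J

Answer: J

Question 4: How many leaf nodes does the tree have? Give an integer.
Answer: 7

Derivation:
Leaves (nodes with no children): B, C, D, E, G, K, L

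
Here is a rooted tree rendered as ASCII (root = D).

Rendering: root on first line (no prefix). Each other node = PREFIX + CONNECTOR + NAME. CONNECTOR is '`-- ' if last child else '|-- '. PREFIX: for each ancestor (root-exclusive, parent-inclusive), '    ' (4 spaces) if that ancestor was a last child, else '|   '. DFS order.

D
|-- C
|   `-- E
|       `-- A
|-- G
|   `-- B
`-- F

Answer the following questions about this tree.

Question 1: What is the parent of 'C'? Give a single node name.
Answer: D

Derivation:
Scan adjacency: C appears as child of D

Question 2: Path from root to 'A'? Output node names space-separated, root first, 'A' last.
Walk down from root: D -> C -> E -> A

Answer: D C E A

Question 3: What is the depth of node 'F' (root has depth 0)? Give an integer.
Path from root to F: D -> F
Depth = number of edges = 1

Answer: 1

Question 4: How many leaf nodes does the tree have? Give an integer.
Answer: 3

Derivation:
Leaves (nodes with no children): A, B, F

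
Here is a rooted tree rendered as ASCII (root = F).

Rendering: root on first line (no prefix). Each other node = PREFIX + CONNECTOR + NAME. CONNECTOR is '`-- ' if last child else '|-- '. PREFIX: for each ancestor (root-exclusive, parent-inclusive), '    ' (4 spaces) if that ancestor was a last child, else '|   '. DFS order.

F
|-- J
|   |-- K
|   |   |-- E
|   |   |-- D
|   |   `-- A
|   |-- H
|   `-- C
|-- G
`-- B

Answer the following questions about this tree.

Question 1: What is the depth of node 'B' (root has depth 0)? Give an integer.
Answer: 1

Derivation:
Path from root to B: F -> B
Depth = number of edges = 1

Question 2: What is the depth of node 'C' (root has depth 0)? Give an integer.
Answer: 2

Derivation:
Path from root to C: F -> J -> C
Depth = number of edges = 2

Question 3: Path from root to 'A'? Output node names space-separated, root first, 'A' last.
Answer: F J K A

Derivation:
Walk down from root: F -> J -> K -> A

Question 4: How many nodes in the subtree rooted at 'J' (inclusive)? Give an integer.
Subtree rooted at J contains: A, C, D, E, H, J, K
Count = 7

Answer: 7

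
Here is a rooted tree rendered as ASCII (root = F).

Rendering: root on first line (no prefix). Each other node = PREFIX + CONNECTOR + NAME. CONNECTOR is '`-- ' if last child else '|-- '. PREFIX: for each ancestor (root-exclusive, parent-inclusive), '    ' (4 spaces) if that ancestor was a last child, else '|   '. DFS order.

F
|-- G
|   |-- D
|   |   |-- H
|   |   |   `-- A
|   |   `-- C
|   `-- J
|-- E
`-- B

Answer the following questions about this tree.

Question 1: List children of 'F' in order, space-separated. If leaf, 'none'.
Answer: G E B

Derivation:
Node F's children (from adjacency): G, E, B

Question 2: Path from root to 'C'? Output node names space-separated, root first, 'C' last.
Answer: F G D C

Derivation:
Walk down from root: F -> G -> D -> C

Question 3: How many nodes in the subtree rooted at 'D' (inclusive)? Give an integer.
Subtree rooted at D contains: A, C, D, H
Count = 4

Answer: 4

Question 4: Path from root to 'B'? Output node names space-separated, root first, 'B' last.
Answer: F B

Derivation:
Walk down from root: F -> B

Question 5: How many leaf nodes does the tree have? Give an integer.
Answer: 5

Derivation:
Leaves (nodes with no children): A, B, C, E, J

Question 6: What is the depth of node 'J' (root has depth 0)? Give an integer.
Answer: 2

Derivation:
Path from root to J: F -> G -> J
Depth = number of edges = 2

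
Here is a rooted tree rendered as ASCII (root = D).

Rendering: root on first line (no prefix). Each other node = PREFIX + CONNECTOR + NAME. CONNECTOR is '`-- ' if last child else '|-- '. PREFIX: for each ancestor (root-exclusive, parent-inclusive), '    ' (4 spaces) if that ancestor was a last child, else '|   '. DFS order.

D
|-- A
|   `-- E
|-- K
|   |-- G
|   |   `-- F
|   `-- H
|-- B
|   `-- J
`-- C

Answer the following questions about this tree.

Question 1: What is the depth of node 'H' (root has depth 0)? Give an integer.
Answer: 2

Derivation:
Path from root to H: D -> K -> H
Depth = number of edges = 2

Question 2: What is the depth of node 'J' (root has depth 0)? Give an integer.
Path from root to J: D -> B -> J
Depth = number of edges = 2

Answer: 2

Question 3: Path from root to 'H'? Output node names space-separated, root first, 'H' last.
Walk down from root: D -> K -> H

Answer: D K H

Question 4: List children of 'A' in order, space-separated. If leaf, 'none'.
Node A's children (from adjacency): E

Answer: E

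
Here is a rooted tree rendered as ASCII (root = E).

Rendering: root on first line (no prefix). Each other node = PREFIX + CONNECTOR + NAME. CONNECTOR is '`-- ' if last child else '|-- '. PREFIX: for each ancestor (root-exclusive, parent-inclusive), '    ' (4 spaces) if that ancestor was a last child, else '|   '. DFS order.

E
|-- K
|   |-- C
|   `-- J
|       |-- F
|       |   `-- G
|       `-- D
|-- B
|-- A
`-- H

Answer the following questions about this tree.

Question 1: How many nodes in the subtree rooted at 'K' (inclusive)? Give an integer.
Subtree rooted at K contains: C, D, F, G, J, K
Count = 6

Answer: 6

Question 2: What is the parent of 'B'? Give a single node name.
Scan adjacency: B appears as child of E

Answer: E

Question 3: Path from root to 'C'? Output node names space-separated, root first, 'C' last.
Walk down from root: E -> K -> C

Answer: E K C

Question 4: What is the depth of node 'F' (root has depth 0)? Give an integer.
Answer: 3

Derivation:
Path from root to F: E -> K -> J -> F
Depth = number of edges = 3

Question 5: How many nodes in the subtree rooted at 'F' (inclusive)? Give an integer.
Answer: 2

Derivation:
Subtree rooted at F contains: F, G
Count = 2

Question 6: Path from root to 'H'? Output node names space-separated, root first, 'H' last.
Walk down from root: E -> H

Answer: E H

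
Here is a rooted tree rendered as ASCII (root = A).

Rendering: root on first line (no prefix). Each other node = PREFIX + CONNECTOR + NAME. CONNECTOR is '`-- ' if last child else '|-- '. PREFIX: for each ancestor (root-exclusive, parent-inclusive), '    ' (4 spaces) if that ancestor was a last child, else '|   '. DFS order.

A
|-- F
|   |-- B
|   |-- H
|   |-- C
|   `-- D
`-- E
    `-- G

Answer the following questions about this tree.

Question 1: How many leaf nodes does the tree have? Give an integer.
Leaves (nodes with no children): B, C, D, G, H

Answer: 5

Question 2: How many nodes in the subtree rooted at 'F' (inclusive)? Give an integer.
Answer: 5

Derivation:
Subtree rooted at F contains: B, C, D, F, H
Count = 5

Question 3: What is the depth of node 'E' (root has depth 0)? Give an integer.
Answer: 1

Derivation:
Path from root to E: A -> E
Depth = number of edges = 1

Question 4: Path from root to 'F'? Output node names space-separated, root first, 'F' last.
Answer: A F

Derivation:
Walk down from root: A -> F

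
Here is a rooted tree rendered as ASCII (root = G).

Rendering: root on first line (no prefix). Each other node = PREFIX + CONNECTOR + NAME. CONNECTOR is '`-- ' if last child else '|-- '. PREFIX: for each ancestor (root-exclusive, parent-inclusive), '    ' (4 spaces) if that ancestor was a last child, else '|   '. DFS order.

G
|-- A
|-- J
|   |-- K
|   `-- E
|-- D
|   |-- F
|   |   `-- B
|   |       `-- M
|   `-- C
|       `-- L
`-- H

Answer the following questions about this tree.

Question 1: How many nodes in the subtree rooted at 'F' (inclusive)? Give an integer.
Answer: 3

Derivation:
Subtree rooted at F contains: B, F, M
Count = 3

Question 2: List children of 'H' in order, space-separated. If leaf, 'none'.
Answer: none

Derivation:
Node H's children (from adjacency): (leaf)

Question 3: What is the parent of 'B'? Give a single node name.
Answer: F

Derivation:
Scan adjacency: B appears as child of F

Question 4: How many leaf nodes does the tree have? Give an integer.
Leaves (nodes with no children): A, E, H, K, L, M

Answer: 6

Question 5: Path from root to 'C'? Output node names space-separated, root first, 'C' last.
Answer: G D C

Derivation:
Walk down from root: G -> D -> C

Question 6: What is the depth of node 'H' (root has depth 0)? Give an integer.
Path from root to H: G -> H
Depth = number of edges = 1

Answer: 1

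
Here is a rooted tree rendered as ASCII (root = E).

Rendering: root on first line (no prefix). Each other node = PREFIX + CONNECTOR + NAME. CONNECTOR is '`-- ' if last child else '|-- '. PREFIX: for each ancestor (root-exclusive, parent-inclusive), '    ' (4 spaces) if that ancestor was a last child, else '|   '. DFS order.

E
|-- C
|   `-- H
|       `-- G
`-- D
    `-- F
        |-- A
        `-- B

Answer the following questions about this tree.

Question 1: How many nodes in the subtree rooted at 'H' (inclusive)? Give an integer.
Subtree rooted at H contains: G, H
Count = 2

Answer: 2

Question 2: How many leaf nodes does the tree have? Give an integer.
Answer: 3

Derivation:
Leaves (nodes with no children): A, B, G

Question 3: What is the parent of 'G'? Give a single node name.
Answer: H

Derivation:
Scan adjacency: G appears as child of H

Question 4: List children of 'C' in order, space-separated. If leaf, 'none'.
Node C's children (from adjacency): H

Answer: H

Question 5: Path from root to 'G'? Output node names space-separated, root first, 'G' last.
Answer: E C H G

Derivation:
Walk down from root: E -> C -> H -> G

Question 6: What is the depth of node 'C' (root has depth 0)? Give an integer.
Path from root to C: E -> C
Depth = number of edges = 1

Answer: 1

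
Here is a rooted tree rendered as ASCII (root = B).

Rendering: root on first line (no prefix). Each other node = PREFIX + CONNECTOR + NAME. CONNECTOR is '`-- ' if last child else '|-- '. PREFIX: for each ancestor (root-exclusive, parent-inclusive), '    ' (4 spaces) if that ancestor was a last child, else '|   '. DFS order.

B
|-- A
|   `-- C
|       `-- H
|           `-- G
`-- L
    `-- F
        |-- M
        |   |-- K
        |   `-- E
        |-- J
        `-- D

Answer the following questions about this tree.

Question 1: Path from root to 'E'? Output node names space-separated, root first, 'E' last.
Answer: B L F M E

Derivation:
Walk down from root: B -> L -> F -> M -> E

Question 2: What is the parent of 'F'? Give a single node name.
Answer: L

Derivation:
Scan adjacency: F appears as child of L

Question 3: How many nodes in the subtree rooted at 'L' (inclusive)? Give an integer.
Subtree rooted at L contains: D, E, F, J, K, L, M
Count = 7

Answer: 7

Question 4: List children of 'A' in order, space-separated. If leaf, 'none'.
Answer: C

Derivation:
Node A's children (from adjacency): C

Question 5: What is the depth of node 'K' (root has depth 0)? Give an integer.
Answer: 4

Derivation:
Path from root to K: B -> L -> F -> M -> K
Depth = number of edges = 4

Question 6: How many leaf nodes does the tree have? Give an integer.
Answer: 5

Derivation:
Leaves (nodes with no children): D, E, G, J, K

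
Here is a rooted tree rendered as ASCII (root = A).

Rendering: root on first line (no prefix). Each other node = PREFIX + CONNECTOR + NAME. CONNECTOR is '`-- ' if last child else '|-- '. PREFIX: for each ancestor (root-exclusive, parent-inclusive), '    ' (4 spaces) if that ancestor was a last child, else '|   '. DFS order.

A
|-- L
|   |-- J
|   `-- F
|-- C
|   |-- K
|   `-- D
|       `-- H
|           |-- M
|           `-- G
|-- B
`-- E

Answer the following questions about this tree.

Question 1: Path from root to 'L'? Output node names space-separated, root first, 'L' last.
Walk down from root: A -> L

Answer: A L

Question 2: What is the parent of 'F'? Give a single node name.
Scan adjacency: F appears as child of L

Answer: L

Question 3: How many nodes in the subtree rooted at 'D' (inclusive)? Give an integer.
Subtree rooted at D contains: D, G, H, M
Count = 4

Answer: 4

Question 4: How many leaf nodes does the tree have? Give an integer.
Answer: 7

Derivation:
Leaves (nodes with no children): B, E, F, G, J, K, M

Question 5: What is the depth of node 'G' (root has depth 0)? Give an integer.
Path from root to G: A -> C -> D -> H -> G
Depth = number of edges = 4

Answer: 4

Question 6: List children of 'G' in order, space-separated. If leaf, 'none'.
Node G's children (from adjacency): (leaf)

Answer: none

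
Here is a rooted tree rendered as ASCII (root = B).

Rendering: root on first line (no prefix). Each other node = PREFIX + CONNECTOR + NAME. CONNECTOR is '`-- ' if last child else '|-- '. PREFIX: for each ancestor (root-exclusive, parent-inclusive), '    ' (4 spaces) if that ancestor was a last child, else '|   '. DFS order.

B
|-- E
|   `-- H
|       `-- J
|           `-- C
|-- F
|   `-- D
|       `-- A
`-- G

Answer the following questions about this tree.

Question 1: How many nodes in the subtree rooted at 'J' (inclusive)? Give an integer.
Subtree rooted at J contains: C, J
Count = 2

Answer: 2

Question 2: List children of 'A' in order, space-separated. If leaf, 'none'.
Answer: none

Derivation:
Node A's children (from adjacency): (leaf)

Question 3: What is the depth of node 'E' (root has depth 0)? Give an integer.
Path from root to E: B -> E
Depth = number of edges = 1

Answer: 1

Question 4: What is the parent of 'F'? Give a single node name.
Scan adjacency: F appears as child of B

Answer: B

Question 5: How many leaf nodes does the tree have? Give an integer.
Answer: 3

Derivation:
Leaves (nodes with no children): A, C, G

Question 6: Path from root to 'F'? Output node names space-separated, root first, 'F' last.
Answer: B F

Derivation:
Walk down from root: B -> F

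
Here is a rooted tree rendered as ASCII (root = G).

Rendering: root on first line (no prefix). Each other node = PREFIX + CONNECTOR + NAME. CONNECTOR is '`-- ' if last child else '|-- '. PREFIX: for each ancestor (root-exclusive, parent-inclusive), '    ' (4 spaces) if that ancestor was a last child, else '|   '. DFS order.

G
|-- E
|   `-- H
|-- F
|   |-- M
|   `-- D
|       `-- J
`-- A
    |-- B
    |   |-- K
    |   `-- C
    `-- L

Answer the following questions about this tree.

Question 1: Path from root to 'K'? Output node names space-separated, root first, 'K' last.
Walk down from root: G -> A -> B -> K

Answer: G A B K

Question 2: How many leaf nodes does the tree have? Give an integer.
Leaves (nodes with no children): C, H, J, K, L, M

Answer: 6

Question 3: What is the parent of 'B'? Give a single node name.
Answer: A

Derivation:
Scan adjacency: B appears as child of A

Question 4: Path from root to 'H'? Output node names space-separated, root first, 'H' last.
Answer: G E H

Derivation:
Walk down from root: G -> E -> H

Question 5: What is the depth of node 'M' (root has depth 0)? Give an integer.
Path from root to M: G -> F -> M
Depth = number of edges = 2

Answer: 2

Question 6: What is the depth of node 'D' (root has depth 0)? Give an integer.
Path from root to D: G -> F -> D
Depth = number of edges = 2

Answer: 2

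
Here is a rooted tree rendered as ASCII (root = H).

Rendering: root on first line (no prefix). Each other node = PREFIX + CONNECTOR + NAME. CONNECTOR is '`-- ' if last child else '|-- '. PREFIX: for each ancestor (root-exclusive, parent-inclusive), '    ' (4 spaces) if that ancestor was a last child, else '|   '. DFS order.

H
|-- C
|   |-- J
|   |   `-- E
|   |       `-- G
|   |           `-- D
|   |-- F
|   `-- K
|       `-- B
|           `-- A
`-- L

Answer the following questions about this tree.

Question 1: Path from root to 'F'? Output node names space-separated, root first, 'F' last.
Answer: H C F

Derivation:
Walk down from root: H -> C -> F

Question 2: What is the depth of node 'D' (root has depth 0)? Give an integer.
Answer: 5

Derivation:
Path from root to D: H -> C -> J -> E -> G -> D
Depth = number of edges = 5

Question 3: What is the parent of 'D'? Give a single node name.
Scan adjacency: D appears as child of G

Answer: G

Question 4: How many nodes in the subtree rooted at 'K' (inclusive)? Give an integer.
Answer: 3

Derivation:
Subtree rooted at K contains: A, B, K
Count = 3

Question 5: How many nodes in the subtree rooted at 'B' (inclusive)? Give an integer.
Answer: 2

Derivation:
Subtree rooted at B contains: A, B
Count = 2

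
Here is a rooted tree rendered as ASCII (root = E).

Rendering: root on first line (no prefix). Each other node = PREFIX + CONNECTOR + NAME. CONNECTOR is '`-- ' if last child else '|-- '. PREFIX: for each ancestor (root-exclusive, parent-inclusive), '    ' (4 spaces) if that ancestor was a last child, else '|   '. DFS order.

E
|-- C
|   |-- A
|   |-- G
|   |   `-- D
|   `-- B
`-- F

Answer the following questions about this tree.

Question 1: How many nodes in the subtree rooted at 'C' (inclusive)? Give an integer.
Subtree rooted at C contains: A, B, C, D, G
Count = 5

Answer: 5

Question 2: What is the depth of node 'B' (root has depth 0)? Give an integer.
Path from root to B: E -> C -> B
Depth = number of edges = 2

Answer: 2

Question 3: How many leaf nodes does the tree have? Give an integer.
Answer: 4

Derivation:
Leaves (nodes with no children): A, B, D, F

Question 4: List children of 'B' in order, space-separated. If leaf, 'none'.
Node B's children (from adjacency): (leaf)

Answer: none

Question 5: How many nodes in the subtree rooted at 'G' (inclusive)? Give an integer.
Answer: 2

Derivation:
Subtree rooted at G contains: D, G
Count = 2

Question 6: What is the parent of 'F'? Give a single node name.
Scan adjacency: F appears as child of E

Answer: E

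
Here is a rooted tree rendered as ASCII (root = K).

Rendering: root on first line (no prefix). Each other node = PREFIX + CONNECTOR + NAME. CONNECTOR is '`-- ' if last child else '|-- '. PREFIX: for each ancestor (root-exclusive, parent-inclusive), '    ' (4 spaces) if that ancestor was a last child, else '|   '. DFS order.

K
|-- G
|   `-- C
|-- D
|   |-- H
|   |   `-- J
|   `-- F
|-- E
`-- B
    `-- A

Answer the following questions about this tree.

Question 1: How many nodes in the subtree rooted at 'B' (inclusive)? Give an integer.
Subtree rooted at B contains: A, B
Count = 2

Answer: 2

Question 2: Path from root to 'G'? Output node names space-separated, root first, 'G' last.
Walk down from root: K -> G

Answer: K G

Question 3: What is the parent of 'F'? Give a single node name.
Answer: D

Derivation:
Scan adjacency: F appears as child of D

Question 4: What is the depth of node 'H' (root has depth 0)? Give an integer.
Path from root to H: K -> D -> H
Depth = number of edges = 2

Answer: 2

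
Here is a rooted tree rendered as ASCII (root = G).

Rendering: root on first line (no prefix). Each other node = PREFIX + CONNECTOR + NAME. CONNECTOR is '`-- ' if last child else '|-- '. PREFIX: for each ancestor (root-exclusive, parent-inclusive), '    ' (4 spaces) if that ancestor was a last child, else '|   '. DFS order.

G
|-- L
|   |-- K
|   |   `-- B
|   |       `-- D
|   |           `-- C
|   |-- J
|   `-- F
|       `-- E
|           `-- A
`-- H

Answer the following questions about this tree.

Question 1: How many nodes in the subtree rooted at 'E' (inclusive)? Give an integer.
Subtree rooted at E contains: A, E
Count = 2

Answer: 2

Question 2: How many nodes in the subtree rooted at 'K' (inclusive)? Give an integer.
Subtree rooted at K contains: B, C, D, K
Count = 4

Answer: 4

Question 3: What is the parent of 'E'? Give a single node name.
Scan adjacency: E appears as child of F

Answer: F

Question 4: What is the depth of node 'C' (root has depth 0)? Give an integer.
Answer: 5

Derivation:
Path from root to C: G -> L -> K -> B -> D -> C
Depth = number of edges = 5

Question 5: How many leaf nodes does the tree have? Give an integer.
Leaves (nodes with no children): A, C, H, J

Answer: 4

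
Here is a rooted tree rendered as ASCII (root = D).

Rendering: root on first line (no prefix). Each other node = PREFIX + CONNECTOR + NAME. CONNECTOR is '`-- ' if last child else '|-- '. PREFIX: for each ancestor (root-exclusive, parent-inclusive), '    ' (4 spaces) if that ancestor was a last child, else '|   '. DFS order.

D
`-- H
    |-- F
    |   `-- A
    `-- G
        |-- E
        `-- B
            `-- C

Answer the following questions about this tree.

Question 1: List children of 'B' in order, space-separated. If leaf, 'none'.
Answer: C

Derivation:
Node B's children (from adjacency): C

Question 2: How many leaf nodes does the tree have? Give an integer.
Answer: 3

Derivation:
Leaves (nodes with no children): A, C, E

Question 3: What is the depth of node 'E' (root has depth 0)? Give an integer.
Path from root to E: D -> H -> G -> E
Depth = number of edges = 3

Answer: 3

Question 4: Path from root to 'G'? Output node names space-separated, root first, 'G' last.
Answer: D H G

Derivation:
Walk down from root: D -> H -> G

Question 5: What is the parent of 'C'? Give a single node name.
Answer: B

Derivation:
Scan adjacency: C appears as child of B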